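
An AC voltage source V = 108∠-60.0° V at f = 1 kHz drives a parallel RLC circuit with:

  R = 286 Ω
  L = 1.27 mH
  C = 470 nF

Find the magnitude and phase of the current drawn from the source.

Step 1 — Angular frequency: ω = 2π·f = 2π·1000 = 6283 rad/s.
Step 2 — Component impedances:
  R: Z = R = 286 Ω
  L: Z = jωL = j·6283·0.00127 = 0 + j7.98 Ω
  C: Z = 1/(jωC) = -j/(ω·C) = 0 - j338.6 Ω
Step 3 — Parallel combination: 1/Z_total = 1/R + 1/L + 1/C; Z_total = 0.2333 + j8.166 Ω = 8.169∠88.4° Ω.
Step 4 — Source phasor: V = 108∠-60.0° V = 54 - j93.53 V.
Step 5 — Ohm's law: I = V / Z_total = (54 - j93.53) / (0.2333 + j8.166) = -11.26 - j6.935 A.
Step 6 — Convert to polar: |I| = 13.22 A, ∠I = -148.4°.

I = 13.22∠-148.4° A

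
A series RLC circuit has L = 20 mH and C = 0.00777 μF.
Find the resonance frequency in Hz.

Step 1 — Resonance condition Im(Z)=0 gives ω₀ = 1/√(LC).
Step 2 — ω₀ = 1/√(0.02·7.77e-09) = 8.022e+04 rad/s.
Step 3 — f₀ = ω₀/(2π) = 1.277e+04 Hz.

f₀ = 1.277e+04 Hz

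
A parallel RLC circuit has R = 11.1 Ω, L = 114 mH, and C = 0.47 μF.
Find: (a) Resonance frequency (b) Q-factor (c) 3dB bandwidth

Step 1 — Resonance: ω₀ = 1/√(LC) = 1/√(0.114·4.7e-07) = 4320 rad/s.
Step 2 — f₀ = ω₀/(2π) = 687.6 Hz.
Step 3 — Parallel Q: Q = R/(ω₀L) = 11.1/(4320·0.114) = 0.02254.
Step 4 — Bandwidth: Δω = ω₀/Q = 1.917e+05 rad/s; BW = Δω/(2π) = 3.051e+04 Hz.

(a) f₀ = 687.6 Hz  (b) Q = 0.02254  (c) BW = 3.051e+04 Hz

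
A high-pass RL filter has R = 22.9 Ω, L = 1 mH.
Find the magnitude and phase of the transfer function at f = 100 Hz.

Step 1 — Angular frequency: ω = 2π·100 = 628.3 rad/s.
Step 2 — Transfer function: H(jω) = jωL/(R + jωL).
Step 3 — Numerator jωL = j·0.6283; denominator R + jωL = 22.9 + j0.6283.
Step 4 — H = 0.0007522 + j0.02742.
Step 5 — Magnitude: |H| = 0.02743 (-31.2 dB); phase: φ = 88.4°.

|H| = 0.02743 (-31.2 dB), φ = 88.4°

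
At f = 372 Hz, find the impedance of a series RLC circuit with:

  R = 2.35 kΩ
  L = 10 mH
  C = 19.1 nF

Step 1 — Angular frequency: ω = 2π·f = 2π·372 = 2337 rad/s.
Step 2 — Component impedances:
  R: Z = R = 2350 Ω
  L: Z = jωL = j·2337·0.01 = 0 + j23.37 Ω
  C: Z = 1/(jωC) = -j/(ω·C) = 0 - j2.24e+04 Ω
Step 3 — Series combination: Z_total = R + L + C = 2350 - j2.238e+04 Ω = 2.25e+04∠-84.0° Ω.

Z = 2350 - j2.238e+04 Ω = 2.25e+04∠-84.0° Ω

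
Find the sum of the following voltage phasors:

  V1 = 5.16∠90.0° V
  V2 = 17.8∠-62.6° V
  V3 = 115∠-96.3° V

Step 1 — Convert each phasor to rectangular form:
  V1 = 5.16·(cos(90.0°) + j·sin(90.0°)) = 0 + j5.16 V
  V2 = 17.8·(cos(-62.6°) + j·sin(-62.6°)) = 8.192 - j15.8 V
  V3 = 115·(cos(-96.3°) + j·sin(-96.3°)) = -12.62 - j114.3 V
Step 2 — Sum components: V_total = -4.428 - j124.9 V.
Step 3 — Convert to polar: |V_total| = 125 V, ∠V_total = -92.0°.

V_total = 125∠-92.0° V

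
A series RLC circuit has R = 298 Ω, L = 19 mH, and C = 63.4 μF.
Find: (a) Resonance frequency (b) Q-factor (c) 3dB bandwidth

Step 1 — Resonance condition Im(Z)=0 gives ω₀ = 1/√(LC).
Step 2 — ω₀ = 1/√(0.019·6.34e-05) = 911.1 rad/s.
Step 3 — f₀ = ω₀/(2π) = 145 Hz.
Step 4 — Series Q: Q = ω₀L/R = 911.1·0.019/298 = 0.05809.
Step 5 — 3dB bandwidth: Δω = ω₀/Q = 1.568e+04 rad/s; BW = Δω/(2π) = 2496 Hz.

(a) f₀ = 145 Hz  (b) Q = 0.05809  (c) BW = 2496 Hz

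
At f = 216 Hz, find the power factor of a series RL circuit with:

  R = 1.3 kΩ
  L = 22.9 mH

Step 1 — Angular frequency: ω = 2π·f = 2π·216 = 1357 rad/s.
Step 2 — Component impedances:
  R: Z = R = 1300 Ω
  L: Z = jωL = j·1357·0.0229 = 0 + j31.08 Ω
Step 3 — Series combination: Z_total = R + L = 1300 + j31.08 Ω = 1300∠1.4° Ω.
Step 4 — Power factor: PF = cos(φ) = Re(Z)/|Z| = 1300/1300.4 = 0.9997.
Step 5 — Type: Im(Z) = 31.08 ⇒ lagging (phase φ = 1.4°).

PF = 0.9997 (lagging, φ = 1.4°)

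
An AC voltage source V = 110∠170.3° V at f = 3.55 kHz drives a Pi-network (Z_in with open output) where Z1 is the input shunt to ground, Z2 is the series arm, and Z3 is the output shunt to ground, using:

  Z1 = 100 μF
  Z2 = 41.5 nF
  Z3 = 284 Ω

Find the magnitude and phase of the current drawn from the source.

Step 1 — Angular frequency: ω = 2π·f = 2π·3550 = 2.231e+04 rad/s.
Step 2 — Component impedances:
  Z1: Z = 1/(jωC) = -j/(ω·C) = 0 - j0.4483 Ω
  Z2: Z = 1/(jωC) = -j/(ω·C) = 0 - j1080 Ω
  Z3: Z = R = 284 Ω
Step 3 — With open output, the series arm Z2 and the output shunt Z3 appear in series to ground: Z2 + Z3 = 284 - j1080 Ω.
Step 4 — Parallel with input shunt Z1: Z_in = Z1 || (Z2 + Z3) = 4.571e-05 - j0.4481 Ω = 0.4481∠-90.0° Ω.
Step 5 — Source phasor: V = 110∠170.3° V = -108.4 + j18.53 V.
Step 6 — Ohm's law: I = V / Z_total = (-108.4 + j18.53) / (4.571e-05 - j0.4481) = -41.38 - j241.9 A.
Step 7 — Convert to polar: |I| = 245.5 A, ∠I = -99.7°.

I = 245.5∠-99.7° A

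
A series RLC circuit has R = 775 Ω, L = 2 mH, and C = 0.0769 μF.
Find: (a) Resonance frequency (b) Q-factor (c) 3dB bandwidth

Step 1 — Resonance condition Im(Z)=0 gives ω₀ = 1/√(LC).
Step 2 — ω₀ = 1/√(0.002·7.69e-08) = 8.063e+04 rad/s.
Step 3 — f₀ = ω₀/(2π) = 1.283e+04 Hz.
Step 4 — Series Q: Q = ω₀L/R = 8.063e+04·0.002/775 = 0.2081.
Step 5 — 3dB bandwidth: Δω = ω₀/Q = 3.875e+05 rad/s; BW = Δω/(2π) = 6.167e+04 Hz.

(a) f₀ = 1.283e+04 Hz  (b) Q = 0.2081  (c) BW = 6.167e+04 Hz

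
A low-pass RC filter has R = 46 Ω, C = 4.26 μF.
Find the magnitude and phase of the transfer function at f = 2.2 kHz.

Step 1 — Angular frequency: ω = 2π·2200 = 1.382e+04 rad/s.
Step 2 — Transfer function: H(jω) = 1/(1 + jωRC).
Step 3 — Denominator: 1 + jωRC = 1 + j·1.382e+04·46·4.26e-06 = 1 + j2.709.
Step 4 — H = 0.1199 - j0.3249.
Step 5 — Magnitude: |H| = 0.3463 (-9.2 dB); phase: φ = -69.7°.

|H| = 0.3463 (-9.2 dB), φ = -69.7°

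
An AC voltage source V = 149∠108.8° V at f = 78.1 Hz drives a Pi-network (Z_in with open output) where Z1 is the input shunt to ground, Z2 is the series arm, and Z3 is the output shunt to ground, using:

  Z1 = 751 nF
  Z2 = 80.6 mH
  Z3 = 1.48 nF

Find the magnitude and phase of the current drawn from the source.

Step 1 — Angular frequency: ω = 2π·f = 2π·78.1 = 490.7 rad/s.
Step 2 — Component impedances:
  Z1: Z = 1/(jωC) = -j/(ω·C) = 0 - j2713 Ω
  Z2: Z = jωL = j·490.7·0.0806 = 0 + j39.55 Ω
  Z3: Z = 1/(jωC) = -j/(ω·C) = 0 - j1.377e+06 Ω
Step 3 — With open output, the series arm Z2 and the output shunt Z3 appear in series to ground: Z2 + Z3 = 0 - j1.377e+06 Ω.
Step 4 — Parallel with input shunt Z1: Z_in = Z1 || (Z2 + Z3) = 0 - j2708 Ω = 2708∠-90.0° Ω.
Step 5 — Source phasor: V = 149∠108.8° V = -48.02 + j141.1 V.
Step 6 — Ohm's law: I = V / Z_total = (-48.02 + j141.1) / (0 - j2708) = -0.05208 - j0.01773 A.
Step 7 — Convert to polar: |I| = 0.05502 A, ∠I = -161.2°.

I = 0.05502∠-161.2° A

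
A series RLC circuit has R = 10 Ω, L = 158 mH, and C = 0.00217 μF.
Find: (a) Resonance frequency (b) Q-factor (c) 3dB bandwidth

Step 1 — Resonance condition Im(Z)=0 gives ω₀ = 1/√(LC).
Step 2 — ω₀ = 1/√(0.158·2.17e-09) = 5.401e+04 rad/s.
Step 3 — f₀ = ω₀/(2π) = 8595 Hz.
Step 4 — Series Q: Q = ω₀L/R = 5.401e+04·0.158/10 = 853.3.
Step 5 — 3dB bandwidth: Δω = ω₀/Q = 63.29 rad/s; BW = Δω/(2π) = 10.07 Hz.

(a) f₀ = 8595 Hz  (b) Q = 853.3  (c) BW = 10.07 Hz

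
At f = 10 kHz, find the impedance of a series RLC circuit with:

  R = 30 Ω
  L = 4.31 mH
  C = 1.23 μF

Step 1 — Angular frequency: ω = 2π·f = 2π·1e+04 = 6.283e+04 rad/s.
Step 2 — Component impedances:
  R: Z = R = 30 Ω
  L: Z = jωL = j·6.283e+04·0.00431 = 0 + j270.8 Ω
  C: Z = 1/(jωC) = -j/(ω·C) = 0 - j12.94 Ω
Step 3 — Series combination: Z_total = R + L + C = 30 + j257.9 Ω = 259.6∠83.4° Ω.

Z = 30 + j257.9 Ω = 259.6∠83.4° Ω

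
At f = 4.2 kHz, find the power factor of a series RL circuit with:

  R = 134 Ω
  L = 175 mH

Step 1 — Angular frequency: ω = 2π·f = 2π·4200 = 2.639e+04 rad/s.
Step 2 — Component impedances:
  R: Z = R = 134 Ω
  L: Z = jωL = j·2.639e+04·0.175 = 0 + j4618 Ω
Step 3 — Series combination: Z_total = R + L = 134 + j4618 Ω = 4620∠88.3° Ω.
Step 4 — Power factor: PF = cos(φ) = Re(Z)/|Z| = 134/4620 = 0.029.
Step 5 — Type: Im(Z) = 4618 ⇒ lagging (phase φ = 88.3°).

PF = 0.029 (lagging, φ = 88.3°)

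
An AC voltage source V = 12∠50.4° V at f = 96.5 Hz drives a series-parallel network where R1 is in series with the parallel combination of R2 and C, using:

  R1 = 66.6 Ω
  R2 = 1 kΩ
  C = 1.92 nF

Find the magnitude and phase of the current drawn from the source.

Step 1 — Angular frequency: ω = 2π·f = 2π·96.5 = 606.3 rad/s.
Step 2 — Component impedances:
  R1: Z = R = 66.6 Ω
  R2: Z = R = 1000 Ω
  C: Z = 1/(jωC) = -j/(ω·C) = 0 - j8.59e+05 Ω
Step 3 — Parallel branch: R2 || C = 1/(1/R2 + 1/C) = 1000 - j1.164 Ω.
Step 4 — Series with R1: Z_total = R1 + (R2 || C) = 1067 - j1.164 Ω = 1067∠-0.1° Ω.
Step 5 — Source phasor: V = 12∠50.4° V = 7.649 + j9.246 V.
Step 6 — Ohm's law: I = V / Z_total = (7.649 + j9.246) / (1067 - j1.164) = 0.007162 + j0.008677 A.
Step 7 — Convert to polar: |I| = 0.01125 A, ∠I = 50.5°.

I = 0.01125∠50.5° A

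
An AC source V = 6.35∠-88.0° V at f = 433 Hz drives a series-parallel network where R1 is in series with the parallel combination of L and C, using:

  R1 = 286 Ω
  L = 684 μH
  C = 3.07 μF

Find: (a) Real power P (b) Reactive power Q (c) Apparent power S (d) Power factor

Step 1 — Angular frequency: ω = 2π·f = 2π·433 = 2721 rad/s.
Step 2 — Component impedances:
  R1: Z = R = 286 Ω
  L: Z = jωL = j·2721·0.000684 = 0 + j1.861 Ω
  C: Z = 1/(jωC) = -j/(ω·C) = 0 - j119.7 Ω
Step 3 — Parallel branch: L || C = 1/(1/L + 1/C) = 0 + j1.89 Ω.
Step 4 — Series with R1: Z_total = R1 + (L || C) = 286 + j1.89 Ω = 286∠0.4° Ω.
Step 5 — Source phasor: V = 6.35∠-88.0° V = 0.2216 - j6.346 V.
Step 6 — Current: I = V / Z = 0.0006282 - j0.02219 A = 0.0222∠-88.4° A.
Step 7 — Complex power: S = V·I* = 0.141 + j0.0009318 VA.
Step 8 — Real power: P = Re(S) = 0.141 W.
Step 9 — Reactive power: Q = Im(S) = 0.0009318 VAR.
Step 10 — Apparent power: |S| = 0.141 VA.
Step 11 — Power factor: PF = P/|S| = 1 (lagging).

(a) P = 0.141 W  (b) Q = 0.0009318 VAR  (c) S = 0.141 VA  (d) PF = 1 (lagging)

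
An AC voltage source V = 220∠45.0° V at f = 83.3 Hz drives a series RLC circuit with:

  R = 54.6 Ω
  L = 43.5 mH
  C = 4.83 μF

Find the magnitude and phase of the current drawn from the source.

Step 1 — Angular frequency: ω = 2π·f = 2π·83.3 = 523.4 rad/s.
Step 2 — Component impedances:
  R: Z = R = 54.6 Ω
  L: Z = jωL = j·523.4·0.0435 = 0 + j22.77 Ω
  C: Z = 1/(jωC) = -j/(ω·C) = 0 - j395.6 Ω
Step 3 — Series combination: Z_total = R + L + C = 54.6 - j372.8 Ω = 376.8∠-81.7° Ω.
Step 4 — Source phasor: V = 220∠45.0° V = 155.6 + j155.6 V.
Step 5 — Ohm's law: I = V / Z_total = (155.6 + j155.6) / (54.6 - j372.8) = -0.3487 + j0.4683 A.
Step 6 — Convert to polar: |I| = 0.5839 A, ∠I = 126.7°.

I = 0.5839∠126.7° A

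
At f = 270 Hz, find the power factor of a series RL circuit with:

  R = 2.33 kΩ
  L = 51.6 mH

Step 1 — Angular frequency: ω = 2π·f = 2π·270 = 1696 rad/s.
Step 2 — Component impedances:
  R: Z = R = 2330 Ω
  L: Z = jωL = j·1696·0.0516 = 0 + j87.54 Ω
Step 3 — Series combination: Z_total = R + L = 2330 + j87.54 Ω = 2332∠2.2° Ω.
Step 4 — Power factor: PF = cos(φ) = Re(Z)/|Z| = 2330/2331.6 = 0.9993.
Step 5 — Type: Im(Z) = 87.54 ⇒ lagging (phase φ = 2.2°).

PF = 0.9993 (lagging, φ = 2.2°)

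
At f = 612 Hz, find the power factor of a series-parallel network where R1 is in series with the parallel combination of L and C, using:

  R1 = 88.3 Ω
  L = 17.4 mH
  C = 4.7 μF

Step 1 — Angular frequency: ω = 2π·f = 2π·612 = 3845 rad/s.
Step 2 — Component impedances:
  R1: Z = R = 88.3 Ω
  L: Z = jωL = j·3845·0.0174 = 0 + j66.91 Ω
  C: Z = 1/(jωC) = -j/(ω·C) = 0 - j55.33 Ω
Step 3 — Parallel branch: L || C = 1/(1/L + 1/C) = 0 - j319.8 Ω.
Step 4 — Series with R1: Z_total = R1 + (L || C) = 88.3 - j319.8 Ω = 331.7∠-74.6° Ω.
Step 5 — Power factor: PF = cos(φ) = Re(Z)/|Z| = 88.3/331.7 = 0.2662.
Step 6 — Type: Im(Z) = -319.8 ⇒ leading (phase φ = -74.6°).

PF = 0.2662 (leading, φ = -74.6°)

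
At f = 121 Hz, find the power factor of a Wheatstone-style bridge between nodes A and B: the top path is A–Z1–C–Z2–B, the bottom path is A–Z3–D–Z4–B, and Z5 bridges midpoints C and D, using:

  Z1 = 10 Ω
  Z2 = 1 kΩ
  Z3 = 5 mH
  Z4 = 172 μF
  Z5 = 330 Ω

Step 1 — Angular frequency: ω = 2π·f = 2π·121 = 760.3 rad/s.
Step 2 — Component impedances:
  Z1: Z = R = 10 Ω
  Z2: Z = R = 1000 Ω
  Z3: Z = jωL = j·760.3·0.005 = 0 + j3.801 Ω
  Z4: Z = 1/(jωC) = -j/(ω·C) = 0 - j7.647 Ω
  Z5: Z = R = 330 Ω
Step 3 — Bridge requires nodal analysis (the Z5 bridge couples midpoints C and D, so the two paths cannot be reduced to a simple series/parallel combination). Setting node B to ground and injecting 1 A at node A, the 3-node admittance system at A, C, D solves to V_A = Z_AB = 0.05801 - j3.846 Ω = 3.846∠-89.1° Ω.
Step 4 — Power factor: PF = cos(φ) = Re(Z)/|Z| = 0.05801/3.846 = 0.01508.
Step 5 — Type: Im(Z) = -3.846 ⇒ leading (phase φ = -89.1°).

PF = 0.01508 (leading, φ = -89.1°)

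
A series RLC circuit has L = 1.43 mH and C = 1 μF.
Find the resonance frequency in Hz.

Step 1 — Resonance condition Im(Z)=0 gives ω₀ = 1/√(LC).
Step 2 — ω₀ = 1/√(0.00143·1e-06) = 2.644e+04 rad/s.
Step 3 — f₀ = ω₀/(2π) = 4209 Hz.

f₀ = 4209 Hz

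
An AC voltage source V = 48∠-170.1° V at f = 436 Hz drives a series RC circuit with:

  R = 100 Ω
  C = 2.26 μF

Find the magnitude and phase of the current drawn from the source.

Step 1 — Angular frequency: ω = 2π·f = 2π·436 = 2739 rad/s.
Step 2 — Component impedances:
  R: Z = R = 100 Ω
  C: Z = 1/(jωC) = -j/(ω·C) = 0 - j161.5 Ω
Step 3 — Series combination: Z_total = R + C = 100 - j161.5 Ω = 190∠-58.2° Ω.
Step 4 — Source phasor: V = 48∠-170.1° V = -47.29 - j8.253 V.
Step 5 — Ohm's law: I = V / Z_total = (-47.29 - j8.253) / (100 - j161.5) = -0.09409 - j0.2345 A.
Step 6 — Convert to polar: |I| = 0.2527 A, ∠I = -111.9°.

I = 0.2527∠-111.9° A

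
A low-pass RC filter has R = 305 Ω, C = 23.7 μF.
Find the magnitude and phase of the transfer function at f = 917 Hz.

Step 1 — Angular frequency: ω = 2π·917 = 5762 rad/s.
Step 2 — Transfer function: H(jω) = 1/(1 + jωRC).
Step 3 — Denominator: 1 + jωRC = 1 + j·5762·305·2.37e-05 = 1 + j41.65.
Step 4 — H = 0.0005762 - j0.024.
Step 5 — Magnitude: |H| = 0.024 (-32.4 dB); phase: φ = -88.6°.

|H| = 0.024 (-32.4 dB), φ = -88.6°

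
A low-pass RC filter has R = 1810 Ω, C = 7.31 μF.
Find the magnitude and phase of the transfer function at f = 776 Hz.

Step 1 — Angular frequency: ω = 2π·776 = 4876 rad/s.
Step 2 — Transfer function: H(jω) = 1/(1 + jωRC).
Step 3 — Denominator: 1 + jωRC = 1 + j·4876·1810·7.31e-06 = 1 + j64.51.
Step 4 — H = 0.0002402 - j0.0155.
Step 5 — Magnitude: |H| = 0.0155 (-36.2 dB); phase: φ = -89.1°.

|H| = 0.0155 (-36.2 dB), φ = -89.1°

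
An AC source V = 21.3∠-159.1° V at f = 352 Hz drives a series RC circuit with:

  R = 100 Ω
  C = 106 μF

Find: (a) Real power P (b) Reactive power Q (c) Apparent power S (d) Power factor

Step 1 — Angular frequency: ω = 2π·f = 2π·352 = 2212 rad/s.
Step 2 — Component impedances:
  R: Z = R = 100 Ω
  C: Z = 1/(jωC) = -j/(ω·C) = 0 - j4.266 Ω
Step 3 — Series combination: Z_total = R + C = 100 - j4.266 Ω = 100.1∠-2.4° Ω.
Step 4 — Source phasor: V = 21.3∠-159.1° V = -19.9 - j7.599 V.
Step 5 — Current: I = V / Z = -0.1954 - j0.08432 A = 0.2128∠-156.7° A.
Step 6 — Complex power: S = V·I* = 4.529 - j0.1932 VA.
Step 7 — Real power: P = Re(S) = 4.529 W.
Step 8 — Reactive power: Q = Im(S) = -0.1932 VAR.
Step 9 — Apparent power: |S| = 4.533 VA.
Step 10 — Power factor: PF = P/|S| = 0.9991 (leading).

(a) P = 4.529 W  (b) Q = -0.1932 VAR  (c) S = 4.533 VA  (d) PF = 0.9991 (leading)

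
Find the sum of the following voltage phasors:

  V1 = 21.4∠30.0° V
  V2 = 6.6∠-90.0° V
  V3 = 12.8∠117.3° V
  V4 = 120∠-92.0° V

Step 1 — Convert each phasor to rectangular form:
  V1 = 21.4·(cos(30.0°) + j·sin(30.0°)) = 18.53 + j10.7 V
  V2 = 6.6·(cos(-90.0°) + j·sin(-90.0°)) = 0 - j6.6 V
  V3 = 12.8·(cos(117.3°) + j·sin(117.3°)) = -5.871 + j11.37 V
  V4 = 120·(cos(-92.0°) + j·sin(-92.0°)) = -4.188 - j119.9 V
Step 2 — Sum components: V_total = 8.474 - j104.5 V.
Step 3 — Convert to polar: |V_total| = 104.8 V, ∠V_total = -85.4°.

V_total = 104.8∠-85.4° V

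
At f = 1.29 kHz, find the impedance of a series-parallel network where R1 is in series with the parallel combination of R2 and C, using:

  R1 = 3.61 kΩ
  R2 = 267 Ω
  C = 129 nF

Step 1 — Angular frequency: ω = 2π·f = 2π·1290 = 8105 rad/s.
Step 2 — Component impedances:
  R1: Z = R = 3610 Ω
  R2: Z = R = 267 Ω
  C: Z = 1/(jωC) = -j/(ω·C) = 0 - j956.4 Ω
Step 3 — Parallel branch: R2 || C = 1/(1/R2 + 1/C) = 247.7 - j69.15 Ω.
Step 4 — Series with R1: Z_total = R1 + (R2 || C) = 3858 - j69.15 Ω = 3858∠-1.0° Ω.

Z = 3858 - j69.15 Ω = 3858∠-1.0° Ω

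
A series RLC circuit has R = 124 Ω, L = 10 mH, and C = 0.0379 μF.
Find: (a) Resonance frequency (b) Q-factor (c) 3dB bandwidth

Step 1 — Resonance: ω₀ = 1/√(LC) = 1/√(0.01·3.79e-08) = 5.137e+04 rad/s.
Step 2 — f₀ = ω₀/(2π) = 8175 Hz.
Step 3 — Series Q: Q = ω₀L/R = 5.137e+04·0.01/124 = 4.142.
Step 4 — Bandwidth: Δω = ω₀/Q = 1.24e+04 rad/s; BW = Δω/(2π) = 1974 Hz.

(a) f₀ = 8175 Hz  (b) Q = 4.142  (c) BW = 1974 Hz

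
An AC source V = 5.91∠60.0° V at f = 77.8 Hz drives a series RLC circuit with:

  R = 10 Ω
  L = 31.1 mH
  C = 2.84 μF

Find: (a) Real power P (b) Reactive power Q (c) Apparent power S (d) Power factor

Step 1 — Angular frequency: ω = 2π·f = 2π·77.8 = 488.8 rad/s.
Step 2 — Component impedances:
  R: Z = R = 10 Ω
  L: Z = jωL = j·488.8·0.0311 = 0 + j15.2 Ω
  C: Z = 1/(jωC) = -j/(ω·C) = 0 - j720.3 Ω
Step 3 — Series combination: Z_total = R + L + C = 10 - j705.1 Ω = 705.2∠-89.2° Ω.
Step 4 — Source phasor: V = 5.91∠60.0° V = 2.955 + j5.118 V.
Step 5 — Current: I = V / Z = -0.007198 + j0.004293 A = 0.008381∠149.2° A.
Step 6 — Complex power: S = V·I* = 0.0007024 - j0.04953 VA.
Step 7 — Real power: P = Re(S) = 0.0007024 W.
Step 8 — Reactive power: Q = Im(S) = -0.04953 VAR.
Step 9 — Apparent power: |S| = 0.04953 VA.
Step 10 — Power factor: PF = P/|S| = 0.01418 (leading).

(a) P = 0.0007024 W  (b) Q = -0.04953 VAR  (c) S = 0.04953 VA  (d) PF = 0.01418 (leading)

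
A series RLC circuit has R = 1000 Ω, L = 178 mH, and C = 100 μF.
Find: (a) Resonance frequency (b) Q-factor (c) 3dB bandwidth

Step 1 — Resonance: ω₀ = 1/√(LC) = 1/√(0.178·0.0001) = 237 rad/s.
Step 2 — f₀ = ω₀/(2π) = 37.72 Hz.
Step 3 — Series Q: Q = ω₀L/R = 237·0.178/1000 = 0.04219.
Step 4 — Bandwidth: Δω = ω₀/Q = 5618 rad/s; BW = Δω/(2π) = 894.1 Hz.

(a) f₀ = 37.72 Hz  (b) Q = 0.04219  (c) BW = 894.1 Hz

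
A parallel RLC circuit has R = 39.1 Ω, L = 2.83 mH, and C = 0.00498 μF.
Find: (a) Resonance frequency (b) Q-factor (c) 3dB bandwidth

Step 1 — Resonance: ω₀ = 1/√(LC) = 1/√(0.00283·4.98e-09) = 2.664e+05 rad/s.
Step 2 — f₀ = ω₀/(2π) = 4.239e+04 Hz.
Step 3 — Parallel Q: Q = R/(ω₀L) = 39.1/(2.664e+05·0.00283) = 0.05187.
Step 4 — Bandwidth: Δω = ω₀/Q = 5.136e+06 rad/s; BW = Δω/(2π) = 8.174e+05 Hz.

(a) f₀ = 4.239e+04 Hz  (b) Q = 0.05187  (c) BW = 8.174e+05 Hz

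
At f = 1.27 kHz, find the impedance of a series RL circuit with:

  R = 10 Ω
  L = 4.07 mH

Step 1 — Angular frequency: ω = 2π·f = 2π·1270 = 7980 rad/s.
Step 2 — Component impedances:
  R: Z = R = 10 Ω
  L: Z = jωL = j·7980·0.00407 = 0 + j32.48 Ω
Step 3 — Series combination: Z_total = R + L = 10 + j32.48 Ω = 33.98∠72.9° Ω.

Z = 10 + j32.48 Ω = 33.98∠72.9° Ω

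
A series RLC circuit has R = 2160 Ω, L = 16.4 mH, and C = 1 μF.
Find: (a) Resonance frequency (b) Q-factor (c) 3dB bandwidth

Step 1 — Resonance: ω₀ = 1/√(LC) = 1/√(0.0164·1e-06) = 7809 rad/s.
Step 2 — f₀ = ω₀/(2π) = 1243 Hz.
Step 3 — Series Q: Q = ω₀L/R = 7809·0.0164/2160 = 0.05929.
Step 4 — Bandwidth: Δω = ω₀/Q = 1.317e+05 rad/s; BW = Δω/(2π) = 2.096e+04 Hz.

(a) f₀ = 1243 Hz  (b) Q = 0.05929  (c) BW = 2.096e+04 Hz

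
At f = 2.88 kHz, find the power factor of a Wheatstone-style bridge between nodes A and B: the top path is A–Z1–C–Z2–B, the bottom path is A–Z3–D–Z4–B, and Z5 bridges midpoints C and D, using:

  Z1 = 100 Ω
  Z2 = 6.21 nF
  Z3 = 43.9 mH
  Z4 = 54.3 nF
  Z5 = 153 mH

Step 1 — Angular frequency: ω = 2π·f = 2π·2880 = 1.81e+04 rad/s.
Step 2 — Component impedances:
  Z1: Z = R = 100 Ω
  Z2: Z = 1/(jωC) = -j/(ω·C) = 0 - j8899 Ω
  Z3: Z = jωL = j·1.81e+04·0.0439 = 0 + j794.4 Ω
  Z4: Z = 1/(jωC) = -j/(ω·C) = 0 - j1018 Ω
  Z5: Z = jωL = j·1.81e+04·0.153 = 0 + j2769 Ω
Step 3 — Bridge requires nodal analysis (the Z5 bridge couples midpoints C and D, so the two paths cannot be reduced to a simple series/parallel combination). Setting node B to ground and injecting 1 A at node A, the 3-node admittance system at A, C, D solves to V_A = Z_AB = 6.572 - j383.1 Ω = 383.1∠-89.0° Ω.
Step 4 — Power factor: PF = cos(φ) = Re(Z)/|Z| = 6.572/383.1 = 0.01715.
Step 5 — Type: Im(Z) = -383.1 ⇒ leading (phase φ = -89.0°).

PF = 0.01715 (leading, φ = -89.0°)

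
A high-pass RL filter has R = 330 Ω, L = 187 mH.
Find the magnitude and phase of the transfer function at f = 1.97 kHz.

Step 1 — Angular frequency: ω = 2π·1970 = 1.238e+04 rad/s.
Step 2 — Transfer function: H(jω) = jωL/(R + jωL).
Step 3 — Numerator jωL = j·2315; denominator R + jωL = 330 + j2315.
Step 4 — H = 0.9801 + j0.1397.
Step 5 — Magnitude: |H| = 0.99 (-0.1 dB); phase: φ = 8.1°.

|H| = 0.99 (-0.1 dB), φ = 8.1°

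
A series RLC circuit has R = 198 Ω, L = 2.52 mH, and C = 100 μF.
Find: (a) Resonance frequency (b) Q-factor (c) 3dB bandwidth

Step 1 — Resonance: ω₀ = 1/√(LC) = 1/√(0.00252·0.0001) = 1992 rad/s.
Step 2 — f₀ = ω₀/(2π) = 317 Hz.
Step 3 — Series Q: Q = ω₀L/R = 1992·0.00252/198 = 0.02535.
Step 4 — Bandwidth: Δω = ω₀/Q = 7.857e+04 rad/s; BW = Δω/(2π) = 1.251e+04 Hz.

(a) f₀ = 317 Hz  (b) Q = 0.02535  (c) BW = 1.251e+04 Hz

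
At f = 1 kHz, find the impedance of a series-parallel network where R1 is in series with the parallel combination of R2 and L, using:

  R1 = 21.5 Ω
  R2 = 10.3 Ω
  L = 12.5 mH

Step 1 — Angular frequency: ω = 2π·f = 2π·1000 = 6283 rad/s.
Step 2 — Component impedances:
  R1: Z = R = 21.5 Ω
  R2: Z = R = 10.3 Ω
  L: Z = jωL = j·6283·0.0125 = 0 + j78.54 Ω
Step 3 — Parallel branch: R2 || L = 1/(1/R2 + 1/L) = 10.13 + j1.328 Ω.
Step 4 — Series with R1: Z_total = R1 + (R2 || L) = 31.63 + j1.328 Ω = 31.65∠2.4° Ω.

Z = 31.63 + j1.328 Ω = 31.65∠2.4° Ω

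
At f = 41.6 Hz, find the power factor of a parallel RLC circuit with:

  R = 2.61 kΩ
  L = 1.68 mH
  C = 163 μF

Step 1 — Angular frequency: ω = 2π·f = 2π·41.6 = 261.4 rad/s.
Step 2 — Component impedances:
  R: Z = R = 2610 Ω
  L: Z = jωL = j·261.4·0.00168 = 0 + j0.4391 Ω
  C: Z = 1/(jωC) = -j/(ω·C) = 0 - j23.47 Ω
Step 3 — Parallel combination: 1/Z_total = 1/R + 1/L + 1/C; Z_total = 7.672e-05 + j0.4475 Ω = 0.4475∠90.0° Ω.
Step 4 — Power factor: PF = cos(φ) = Re(Z)/|Z| = 7.6724e-05/0.44749 = 0.0001715.
Step 5 — Type: Im(Z) = 0.4475 ⇒ lagging (phase φ = 90.0°).

PF = 0.0001715 (lagging, φ = 90.0°)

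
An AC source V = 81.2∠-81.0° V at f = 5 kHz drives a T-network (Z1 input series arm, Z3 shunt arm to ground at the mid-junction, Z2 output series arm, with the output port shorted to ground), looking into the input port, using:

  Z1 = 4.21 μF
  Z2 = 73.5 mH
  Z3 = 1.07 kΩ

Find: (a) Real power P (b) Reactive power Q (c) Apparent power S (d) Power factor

Step 1 — Angular frequency: ω = 2π·f = 2π·5000 = 3.142e+04 rad/s.
Step 2 — Component impedances:
  Z1: Z = 1/(jωC) = -j/(ω·C) = 0 - j7.561 Ω
  Z2: Z = jωL = j·3.142e+04·0.0735 = 0 + j2309 Ω
  Z3: Z = R = 1070 Ω
Step 3 — With the output port shorted to ground, the output series arm Z2 runs from the junction to ground; the shunt arm Z3 also runs from the junction to ground. They appear in parallel: Z3 || Z2 = 880.9 + j408.2 Ω.
Step 4 — Series with input arm Z1: Z_in = Z1 + (Z3 || Z2) = 880.9 + j400.6 Ω = 967.7∠24.5° Ω.
Step 5 — Source phasor: V = 81.2∠-81.0° V = 12.7 - j80.2 V.
Step 6 — Current: I = V / Z = -0.02236 - j0.08088 A = 0.08391∠-105.5° A.
Step 7 — Complex power: S = V·I* = 6.202 + j2.821 VA.
Step 8 — Real power: P = Re(S) = 6.202 W.
Step 9 — Reactive power: Q = Im(S) = 2.821 VAR.
Step 10 — Apparent power: |S| = 6.814 VA.
Step 11 — Power factor: PF = P/|S| = 0.9103 (lagging).

(a) P = 6.202 W  (b) Q = 2.821 VAR  (c) S = 6.814 VA  (d) PF = 0.9103 (lagging)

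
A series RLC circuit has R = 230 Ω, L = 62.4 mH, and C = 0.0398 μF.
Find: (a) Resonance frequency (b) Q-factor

Step 1 — Resonance condition Im(Z)=0 gives ω₀ = 1/√(LC).
Step 2 — ω₀ = 1/√(0.0624·3.98e-08) = 2.007e+04 rad/s.
Step 3 — f₀ = ω₀/(2π) = 3194 Hz.
Step 4 — Series Q: Q = ω₀L/R = 2.007e+04·0.0624/230 = 5.444.

(a) f₀ = 3194 Hz  (b) Q = 5.444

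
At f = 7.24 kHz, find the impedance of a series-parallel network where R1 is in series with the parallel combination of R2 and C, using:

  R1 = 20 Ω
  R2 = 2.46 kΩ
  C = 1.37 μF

Step 1 — Angular frequency: ω = 2π·f = 2π·7240 = 4.549e+04 rad/s.
Step 2 — Component impedances:
  R1: Z = R = 20 Ω
  R2: Z = R = 2460 Ω
  C: Z = 1/(jωC) = -j/(ω·C) = 0 - j16.05 Ω
Step 3 — Parallel branch: R2 || C = 1/(1/R2 + 1/C) = 0.1047 - j16.05 Ω.
Step 4 — Series with R1: Z_total = R1 + (R2 || C) = 20.1 - j16.05 Ω = 25.72∠-38.6° Ω.

Z = 20.1 - j16.05 Ω = 25.72∠-38.6° Ω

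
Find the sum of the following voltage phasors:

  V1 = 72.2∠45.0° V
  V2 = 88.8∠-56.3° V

Step 1 — Convert each phasor to rectangular form:
  V1 = 72.2·(cos(45.0°) + j·sin(45.0°)) = 51.05 + j51.05 V
  V2 = 88.8·(cos(-56.3°) + j·sin(-56.3°)) = 49.27 - j73.88 V
Step 2 — Sum components: V_total = 100.3 - j22.82 V.
Step 3 — Convert to polar: |V_total| = 102.9 V, ∠V_total = -12.8°.

V_total = 102.9∠-12.8° V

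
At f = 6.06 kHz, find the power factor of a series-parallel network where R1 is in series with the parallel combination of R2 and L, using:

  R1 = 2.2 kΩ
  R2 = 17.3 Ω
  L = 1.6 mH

Step 1 — Angular frequency: ω = 2π·f = 2π·6060 = 3.808e+04 rad/s.
Step 2 — Component impedances:
  R1: Z = R = 2200 Ω
  R2: Z = R = 17.3 Ω
  L: Z = jωL = j·3.808e+04·0.0016 = 0 + j60.92 Ω
Step 3 — Parallel branch: R2 || L = 1/(1/R2 + 1/L) = 16.01 + j4.546 Ω.
Step 4 — Series with R1: Z_total = R1 + (R2 || L) = 2216 + j4.546 Ω = 2216∠0.1° Ω.
Step 5 — Power factor: PF = cos(φ) = Re(Z)/|Z| = 2216/2216 = 1.
Step 6 — Type: Im(Z) = 4.546 ⇒ lagging (phase φ = 0.1°).

PF = 1 (lagging, φ = 0.1°)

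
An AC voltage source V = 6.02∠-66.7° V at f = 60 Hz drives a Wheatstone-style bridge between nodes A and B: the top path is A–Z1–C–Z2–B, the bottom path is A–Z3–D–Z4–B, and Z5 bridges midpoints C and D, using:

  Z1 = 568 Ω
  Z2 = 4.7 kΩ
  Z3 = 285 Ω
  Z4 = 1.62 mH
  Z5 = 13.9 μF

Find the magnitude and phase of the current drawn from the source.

Step 1 — Angular frequency: ω = 2π·f = 2π·60 = 377 rad/s.
Step 2 — Component impedances:
  Z1: Z = R = 568 Ω
  Z2: Z = R = 4700 Ω
  Z3: Z = R = 285 Ω
  Z4: Z = jωL = j·377·0.00162 = 0 + j0.6107 Ω
  Z5: Z = 1/(jωC) = -j/(ω·C) = 0 - j190.8 Ω
Step 3 — Bridge requires nodal analysis (the Z5 bridge couples midpoints C and D, so the two paths cannot be reduced to a simple series/parallel combination). Setting node B to ground and injecting 1 A at node A, the 3-node admittance system at A, C, D solves to V_A = Z_AB = 195 - j19.31 Ω = 196∠-5.7° Ω.
Step 4 — Source phasor: V = 6.02∠-66.7° V = 2.381 - j5.529 V.
Step 5 — Ohm's law: I = V / Z_total = (2.381 - j5.529) / (195 - j19.31) = 0.01487 - j0.02688 A.
Step 6 — Convert to polar: |I| = 0.03072 A, ∠I = -61.0°.

I = 0.03072∠-61.0° A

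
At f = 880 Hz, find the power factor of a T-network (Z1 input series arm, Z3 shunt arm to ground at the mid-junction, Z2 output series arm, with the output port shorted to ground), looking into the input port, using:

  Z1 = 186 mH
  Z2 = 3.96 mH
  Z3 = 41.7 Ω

Step 1 — Angular frequency: ω = 2π·f = 2π·880 = 5529 rad/s.
Step 2 — Component impedances:
  Z1: Z = jωL = j·5529·0.186 = 0 + j1028 Ω
  Z2: Z = jωL = j·5529·0.00396 = 0 + j21.9 Ω
  Z3: Z = R = 41.7 Ω
Step 3 — With the output port shorted to ground, the output series arm Z2 runs from the junction to ground; the shunt arm Z3 also runs from the junction to ground. They appear in parallel: Z3 || Z2 = 9.012 + j17.16 Ω.
Step 4 — Series with input arm Z1: Z_in = Z1 + (Z3 || Z2) = 9.012 + j1046 Ω = 1046∠89.5° Ω.
Step 5 — Power factor: PF = cos(φ) = Re(Z)/|Z| = 9.0122/1045.6 = 0.008619.
Step 6 — Type: Im(Z) = 1046 ⇒ lagging (phase φ = 89.5°).

PF = 0.008619 (lagging, φ = 89.5°)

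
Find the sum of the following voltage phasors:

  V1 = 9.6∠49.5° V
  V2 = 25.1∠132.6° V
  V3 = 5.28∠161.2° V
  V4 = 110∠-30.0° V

Step 1 — Convert each phasor to rectangular form:
  V1 = 9.6·(cos(49.5°) + j·sin(49.5°)) = 6.235 + j7.3 V
  V2 = 25.1·(cos(132.6°) + j·sin(132.6°)) = -16.99 + j18.48 V
  V3 = 5.28·(cos(161.2°) + j·sin(161.2°)) = -4.998 + j1.702 V
  V4 = 110·(cos(-30.0°) + j·sin(-30.0°)) = 95.26 - j55 V
Step 2 — Sum components: V_total = 79.51 - j27.52 V.
Step 3 — Convert to polar: |V_total| = 84.14 V, ∠V_total = -19.1°.

V_total = 84.14∠-19.1° V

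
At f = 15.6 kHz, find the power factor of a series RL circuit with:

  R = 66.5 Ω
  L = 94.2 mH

Step 1 — Angular frequency: ω = 2π·f = 2π·1.56e+04 = 9.802e+04 rad/s.
Step 2 — Component impedances:
  R: Z = R = 66.5 Ω
  L: Z = jωL = j·9.802e+04·0.0942 = 0 + j9233 Ω
Step 3 — Series combination: Z_total = R + L = 66.5 + j9233 Ω = 9234∠89.6° Ω.
Step 4 — Power factor: PF = cos(φ) = Re(Z)/|Z| = 66.5/9234 = 0.007202.
Step 5 — Type: Im(Z) = 9233 ⇒ lagging (phase φ = 89.6°).

PF = 0.007202 (lagging, φ = 89.6°)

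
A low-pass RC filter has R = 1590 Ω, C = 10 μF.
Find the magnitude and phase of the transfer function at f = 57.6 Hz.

Step 1 — Angular frequency: ω = 2π·57.6 = 361.9 rad/s.
Step 2 — Transfer function: H(jω) = 1/(1 + jωRC).
Step 3 — Denominator: 1 + jωRC = 1 + j·361.9·1590·1e-05 = 1 + j5.754.
Step 4 — H = 0.02931 - j0.1687.
Step 5 — Magnitude: |H| = 0.1712 (-15.3 dB); phase: φ = -80.1°.

|H| = 0.1712 (-15.3 dB), φ = -80.1°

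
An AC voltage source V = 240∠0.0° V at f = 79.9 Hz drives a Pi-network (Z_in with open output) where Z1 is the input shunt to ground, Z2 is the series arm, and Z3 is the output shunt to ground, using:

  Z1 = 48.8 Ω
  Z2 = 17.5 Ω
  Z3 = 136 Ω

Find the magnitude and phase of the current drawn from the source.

Step 1 — Angular frequency: ω = 2π·f = 2π·79.9 = 502 rad/s.
Step 2 — Component impedances:
  Z1: Z = R = 48.8 Ω
  Z2: Z = R = 17.5 Ω
  Z3: Z = R = 136 Ω
Step 3 — With open output, the series arm Z2 and the output shunt Z3 appear in series to ground: Z2 + Z3 = 153.5 Ω.
Step 4 — Parallel with input shunt Z1: Z_in = Z1 || (Z2 + Z3) = 37.03 Ω = 37.03∠0.0° Ω.
Step 5 — Source phasor: V = 240∠0.0° V = 240 V.
Step 6 — Ohm's law: I = V / Z_total = (240) / (37.03) = 6.482 A.
Step 7 — Convert to polar: |I| = 6.482 A, ∠I = 0.0°.

I = 6.482∠0.0° A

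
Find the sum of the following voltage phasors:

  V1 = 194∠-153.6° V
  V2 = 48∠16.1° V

Step 1 — Convert each phasor to rectangular form:
  V1 = 194·(cos(-153.6°) + j·sin(-153.6°)) = -173.8 - j86.26 V
  V2 = 48·(cos(16.1°) + j·sin(16.1°)) = 46.12 + j13.31 V
Step 2 — Sum components: V_total = -127.7 - j72.95 V.
Step 3 — Convert to polar: |V_total| = 147 V, ∠V_total = -150.3°.

V_total = 147∠-150.3° V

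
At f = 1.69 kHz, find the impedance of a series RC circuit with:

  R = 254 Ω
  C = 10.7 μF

Step 1 — Angular frequency: ω = 2π·f = 2π·1690 = 1.062e+04 rad/s.
Step 2 — Component impedances:
  R: Z = R = 254 Ω
  C: Z = 1/(jωC) = -j/(ω·C) = 0 - j8.801 Ω
Step 3 — Series combination: Z_total = R + C = 254 - j8.801 Ω = 254.2∠-2.0° Ω.

Z = 254 - j8.801 Ω = 254.2∠-2.0° Ω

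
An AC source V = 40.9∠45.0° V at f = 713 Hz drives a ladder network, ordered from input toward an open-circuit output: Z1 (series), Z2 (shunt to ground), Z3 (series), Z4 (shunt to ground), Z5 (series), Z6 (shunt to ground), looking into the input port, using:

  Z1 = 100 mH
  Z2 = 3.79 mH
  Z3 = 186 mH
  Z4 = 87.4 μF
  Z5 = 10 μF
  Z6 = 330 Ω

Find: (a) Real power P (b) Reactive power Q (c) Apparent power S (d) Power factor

Step 1 — Angular frequency: ω = 2π·f = 2π·713 = 4480 rad/s.
Step 2 — Component impedances:
  Z1: Z = jωL = j·4480·0.1 = 0 + j448 Ω
  Z2: Z = jωL = j·4480·0.00379 = 0 + j16.98 Ω
  Z3: Z = jωL = j·4480·0.186 = 0 + j833.3 Ω
  Z4: Z = 1/(jωC) = -j/(ω·C) = 0 - j2.554 Ω
  Z5: Z = 1/(jωC) = -j/(ω·C) = 0 - j22.32 Ω
  Z6: Z = R = 330 Ω
Step 3 — Ladder network (open output): work backward from the far end, alternating series and parallel combinations. Z_in = 7.885e-06 + j464.6 Ω = 464.6∠90.0° Ω.
Step 4 — Source phasor: V = 40.9∠45.0° V = 28.92 + j28.92 V.
Step 5 — Current: I = V / Z = 0.06224 - j0.06224 A = 0.08803∠-45.0° A.
Step 6 — Complex power: S = V·I* = 6.11e-08 + j3.6 VA.
Step 7 — Real power: P = Re(S) = 6.11e-08 W.
Step 8 — Reactive power: Q = Im(S) = 3.6 VAR.
Step 9 — Apparent power: |S| = 3.6 VA.
Step 10 — Power factor: PF = P/|S| = 1.697e-08 (lagging).

(a) P = 6.11e-08 W  (b) Q = 3.6 VAR  (c) S = 3.6 VA  (d) PF = 1.697e-08 (lagging)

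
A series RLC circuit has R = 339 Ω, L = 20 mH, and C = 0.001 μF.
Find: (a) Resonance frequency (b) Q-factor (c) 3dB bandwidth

Step 1 — Resonance: ω₀ = 1/√(LC) = 1/√(0.02·1e-09) = 2.236e+05 rad/s.
Step 2 — f₀ = ω₀/(2π) = 3.559e+04 Hz.
Step 3 — Series Q: Q = ω₀L/R = 2.236e+05·0.02/339 = 13.19.
Step 4 — Bandwidth: Δω = ω₀/Q = 1.695e+04 rad/s; BW = Δω/(2π) = 2698 Hz.

(a) f₀ = 3.559e+04 Hz  (b) Q = 13.19  (c) BW = 2698 Hz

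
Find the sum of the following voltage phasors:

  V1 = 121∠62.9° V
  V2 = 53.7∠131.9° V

Step 1 — Convert each phasor to rectangular form:
  V1 = 121·(cos(62.9°) + j·sin(62.9°)) = 55.12 + j107.7 V
  V2 = 53.7·(cos(131.9°) + j·sin(131.9°)) = -35.86 + j39.97 V
Step 2 — Sum components: V_total = 19.26 + j147.7 V.
Step 3 — Convert to polar: |V_total| = 148.9 V, ∠V_total = 82.6°.

V_total = 148.9∠82.6° V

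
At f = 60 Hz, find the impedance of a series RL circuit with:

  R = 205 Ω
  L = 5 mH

Step 1 — Angular frequency: ω = 2π·f = 2π·60 = 377 rad/s.
Step 2 — Component impedances:
  R: Z = R = 205 Ω
  L: Z = jωL = j·377·0.005 = 0 + j1.885 Ω
Step 3 — Series combination: Z_total = R + L = 205 + j1.885 Ω = 205∠0.5° Ω.

Z = 205 + j1.885 Ω = 205∠0.5° Ω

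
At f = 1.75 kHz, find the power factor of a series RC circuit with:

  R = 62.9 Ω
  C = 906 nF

Step 1 — Angular frequency: ω = 2π·f = 2π·1750 = 1.1e+04 rad/s.
Step 2 — Component impedances:
  R: Z = R = 62.9 Ω
  C: Z = 1/(jωC) = -j/(ω·C) = 0 - j100.4 Ω
Step 3 — Series combination: Z_total = R + C = 62.9 - j100.4 Ω = 118.5∠-57.9° Ω.
Step 4 — Power factor: PF = cos(φ) = Re(Z)/|Z| = 62.9/118.46 = 0.531.
Step 5 — Type: Im(Z) = -100.4 ⇒ leading (phase φ = -57.9°).

PF = 0.531 (leading, φ = -57.9°)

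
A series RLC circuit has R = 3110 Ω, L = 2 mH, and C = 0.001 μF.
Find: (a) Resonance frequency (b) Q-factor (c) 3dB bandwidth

Step 1 — Resonance: ω₀ = 1/√(LC) = 1/√(0.002·1e-09) = 7.071e+05 rad/s.
Step 2 — f₀ = ω₀/(2π) = 1.125e+05 Hz.
Step 3 — Series Q: Q = ω₀L/R = 7.071e+05·0.002/3110 = 0.4547.
Step 4 — Bandwidth: Δω = ω₀/Q = 1.555e+06 rad/s; BW = Δω/(2π) = 2.475e+05 Hz.

(a) f₀ = 1.125e+05 Hz  (b) Q = 0.4547  (c) BW = 2.475e+05 Hz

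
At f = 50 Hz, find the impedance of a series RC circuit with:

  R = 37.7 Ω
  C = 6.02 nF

Step 1 — Angular frequency: ω = 2π·f = 2π·50 = 314.2 rad/s.
Step 2 — Component impedances:
  R: Z = R = 37.7 Ω
  C: Z = 1/(jωC) = -j/(ω·C) = 0 - j5.288e+05 Ω
Step 3 — Series combination: Z_total = R + C = 37.7 - j5.288e+05 Ω = 5.288e+05∠-90.0° Ω.

Z = 37.7 - j5.288e+05 Ω = 5.288e+05∠-90.0° Ω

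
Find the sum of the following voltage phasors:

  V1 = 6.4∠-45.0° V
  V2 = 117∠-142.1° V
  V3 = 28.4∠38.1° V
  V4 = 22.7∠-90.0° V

Step 1 — Convert each phasor to rectangular form:
  V1 = 6.4·(cos(-45.0°) + j·sin(-45.0°)) = 4.525 - j4.525 V
  V2 = 117·(cos(-142.1°) + j·sin(-142.1°)) = -92.32 - j71.87 V
  V3 = 28.4·(cos(38.1°) + j·sin(38.1°)) = 22.35 + j17.52 V
  V4 = 22.7·(cos(-90.0°) + j·sin(-90.0°)) = 0 - j22.7 V
Step 2 — Sum components: V_total = -65.45 - j81.57 V.
Step 3 — Convert to polar: |V_total| = 104.6 V, ∠V_total = -128.7°.

V_total = 104.6∠-128.7° V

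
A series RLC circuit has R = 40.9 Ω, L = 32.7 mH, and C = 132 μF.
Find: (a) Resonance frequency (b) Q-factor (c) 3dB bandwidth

Step 1 — Resonance: ω₀ = 1/√(LC) = 1/√(0.0327·0.000132) = 481.3 rad/s.
Step 2 — f₀ = ω₀/(2π) = 76.61 Hz.
Step 3 — Series Q: Q = ω₀L/R = 481.3·0.0327/40.9 = 0.3848.
Step 4 — Bandwidth: Δω = ω₀/Q = 1251 rad/s; BW = Δω/(2π) = 199.1 Hz.

(a) f₀ = 76.61 Hz  (b) Q = 0.3848  (c) BW = 199.1 Hz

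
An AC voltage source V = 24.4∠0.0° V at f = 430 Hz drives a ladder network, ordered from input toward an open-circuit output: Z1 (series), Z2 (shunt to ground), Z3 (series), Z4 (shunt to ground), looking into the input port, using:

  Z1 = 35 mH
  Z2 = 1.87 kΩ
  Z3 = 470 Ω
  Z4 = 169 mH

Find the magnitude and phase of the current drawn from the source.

Step 1 — Angular frequency: ω = 2π·f = 2π·430 = 2702 rad/s.
Step 2 — Component impedances:
  Z1: Z = jωL = j·2702·0.035 = 0 + j94.56 Ω
  Z2: Z = R = 1870 Ω
  Z3: Z = R = 470 Ω
  Z4: Z = jωL = j·2702·0.169 = 0 + j456.6 Ω
Step 3 — Ladder network (open output): work backward from the far end, alternating series and parallel combinations. Z_in = 430.4 + j375.5 Ω = 571.2∠41.1° Ω.
Step 4 — Source phasor: V = 24.4∠0.0° V = 24.4 V.
Step 5 — Ohm's law: I = V / Z_total = (24.4) / (430.4 + j375.5) = 0.03219 - j0.02808 A.
Step 6 — Convert to polar: |I| = 0.04272 A, ∠I = -41.1°.

I = 0.04272∠-41.1° A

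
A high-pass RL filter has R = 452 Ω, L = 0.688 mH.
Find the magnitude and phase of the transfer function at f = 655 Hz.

Step 1 — Angular frequency: ω = 2π·655 = 4115 rad/s.
Step 2 — Transfer function: H(jω) = jωL/(R + jωL).
Step 3 — Numerator jωL = j·2.831; denominator R + jωL = 452 + j2.831.
Step 4 — H = 3.924e-05 + j0.006264.
Step 5 — Magnitude: |H| = 0.006264 (-44.1 dB); phase: φ = 89.6°.

|H| = 0.006264 (-44.1 dB), φ = 89.6°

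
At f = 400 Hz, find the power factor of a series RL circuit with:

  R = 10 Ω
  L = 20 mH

Step 1 — Angular frequency: ω = 2π·f = 2π·400 = 2513 rad/s.
Step 2 — Component impedances:
  R: Z = R = 10 Ω
  L: Z = jωL = j·2513·0.02 = 0 + j50.27 Ω
Step 3 — Series combination: Z_total = R + L = 10 + j50.27 Ω = 51.25∠78.7° Ω.
Step 4 — Power factor: PF = cos(φ) = Re(Z)/|Z| = 10/51.25 = 0.1951.
Step 5 — Type: Im(Z) = 50.27 ⇒ lagging (phase φ = 78.7°).

PF = 0.1951 (lagging, φ = 78.7°)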